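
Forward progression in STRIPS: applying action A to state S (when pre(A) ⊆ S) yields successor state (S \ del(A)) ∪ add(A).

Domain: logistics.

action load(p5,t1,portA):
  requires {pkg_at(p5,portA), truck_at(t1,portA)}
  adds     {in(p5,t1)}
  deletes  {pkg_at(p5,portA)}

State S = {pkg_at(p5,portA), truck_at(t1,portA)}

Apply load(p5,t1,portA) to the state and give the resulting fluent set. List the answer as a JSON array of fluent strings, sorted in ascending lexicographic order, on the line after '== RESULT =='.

Progress:
  pre ⊆ S: {pkg_at(p5,portA), truck_at(t1,portA)} ⊆ S  — applicable
  S \ del = {truck_at(t1,portA)}
  ∪ add   = {in(p5,t1), truck_at(t1,portA)}

== RESULT ==
["in(p5,t1)", "truck_at(t1,portA)"]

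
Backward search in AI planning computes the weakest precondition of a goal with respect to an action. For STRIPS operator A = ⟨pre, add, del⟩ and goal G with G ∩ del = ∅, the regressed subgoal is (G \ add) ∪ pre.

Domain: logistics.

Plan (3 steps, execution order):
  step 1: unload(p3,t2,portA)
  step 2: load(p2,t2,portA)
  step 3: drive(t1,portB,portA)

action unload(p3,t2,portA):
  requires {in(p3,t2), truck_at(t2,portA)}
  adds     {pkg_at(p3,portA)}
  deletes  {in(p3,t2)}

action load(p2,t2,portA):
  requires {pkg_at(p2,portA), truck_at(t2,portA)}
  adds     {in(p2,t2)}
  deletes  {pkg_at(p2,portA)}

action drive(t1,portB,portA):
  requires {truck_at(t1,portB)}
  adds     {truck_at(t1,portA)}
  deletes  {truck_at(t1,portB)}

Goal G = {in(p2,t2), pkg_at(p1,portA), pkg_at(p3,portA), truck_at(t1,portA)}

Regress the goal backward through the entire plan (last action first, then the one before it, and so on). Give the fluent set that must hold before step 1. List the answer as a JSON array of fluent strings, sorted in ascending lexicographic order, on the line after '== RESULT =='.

Work backward from the goal:
  through step 3 (drive(t1,portB,portA)): drop {truck_at(t1,portA)}, keep {in(p2,t2), pkg_at(p1,portA), pkg_at(p3,portA)}, require {truck_at(t1,portB)}
    → {in(p2,t2), pkg_at(p1,portA), pkg_at(p3,portA), truck_at(t1,portB)}
  through step 2 (load(p2,t2,portA)): drop {in(p2,t2)}, keep {pkg_at(p1,portA), pkg_at(p3,portA), truck_at(t1,portB)}, require {pkg_at(p2,portA), truck_at(t2,portA)}
    → {pkg_at(p1,portA), pkg_at(p2,portA), pkg_at(p3,portA), truck_at(t1,portB), truck_at(t2,portA)}
  through step 1 (unload(p3,t2,portA)): drop {pkg_at(p3,portA)}, keep {pkg_at(p1,portA), pkg_at(p2,portA), truck_at(t1,portB), truck_at(t2,portA)}, require {in(p3,t2), truck_at(t2,portA)}
    → {in(p3,t2), pkg_at(p1,portA), pkg_at(p2,portA), truck_at(t1,portB), truck_at(t2,portA)}

== RESULT ==
["in(p3,t2)", "pkg_at(p1,portA)", "pkg_at(p2,portA)", "truck_at(t1,portB)", "truck_at(t2,portA)"]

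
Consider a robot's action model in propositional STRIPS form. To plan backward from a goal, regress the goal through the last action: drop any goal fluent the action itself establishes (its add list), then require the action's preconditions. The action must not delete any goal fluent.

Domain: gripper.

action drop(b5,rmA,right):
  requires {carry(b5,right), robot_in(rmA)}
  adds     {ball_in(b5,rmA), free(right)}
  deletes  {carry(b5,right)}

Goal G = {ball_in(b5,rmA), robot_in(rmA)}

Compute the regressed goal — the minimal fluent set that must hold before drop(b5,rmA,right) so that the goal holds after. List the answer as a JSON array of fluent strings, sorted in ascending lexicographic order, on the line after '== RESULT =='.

Regress:
  G ∩ del = {}  (empty — regression defined)
  G \ add = {ball_in(b5,rmA), robot_in(rmA)} \ {ball_in(b5,rmA), free(right)} = {robot_in(rmA)}
  ∪ pre   = {robot_in(rmA)} ∪ {carry(b5,right), robot_in(rmA)}
          = {carry(b5,right), robot_in(rmA)}

== RESULT ==
["carry(b5,right)", "robot_in(rmA)"]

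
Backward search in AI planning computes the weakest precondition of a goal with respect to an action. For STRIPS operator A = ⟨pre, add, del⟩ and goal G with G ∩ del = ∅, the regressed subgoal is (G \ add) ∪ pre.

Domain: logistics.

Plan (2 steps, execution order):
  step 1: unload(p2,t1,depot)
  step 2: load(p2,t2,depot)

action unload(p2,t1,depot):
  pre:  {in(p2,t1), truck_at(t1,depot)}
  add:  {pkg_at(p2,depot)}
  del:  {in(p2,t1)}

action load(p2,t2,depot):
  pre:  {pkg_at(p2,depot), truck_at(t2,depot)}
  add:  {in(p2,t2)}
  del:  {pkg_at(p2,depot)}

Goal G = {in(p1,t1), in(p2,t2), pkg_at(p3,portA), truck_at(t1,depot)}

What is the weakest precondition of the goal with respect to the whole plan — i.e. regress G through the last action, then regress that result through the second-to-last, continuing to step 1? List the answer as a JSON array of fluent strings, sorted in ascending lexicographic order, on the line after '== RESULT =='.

Work backward from the goal:
  through step 2 (load(p2,t2,depot)): drop {in(p2,t2)}, keep {in(p1,t1), pkg_at(p3,portA), truck_at(t1,depot)}, require {pkg_at(p2,depot), truck_at(t2,depot)}
    → {in(p1,t1), pkg_at(p2,depot), pkg_at(p3,portA), truck_at(t1,depot), truck_at(t2,depot)}
  through step 1 (unload(p2,t1,depot)): drop {pkg_at(p2,depot)}, keep {in(p1,t1), pkg_at(p3,portA), truck_at(t1,depot), truck_at(t2,depot)}, require {in(p2,t1), truck_at(t1,depot)}
    → {in(p1,t1), in(p2,t1), pkg_at(p3,portA), truck_at(t1,depot), truck_at(t2,depot)}

== RESULT ==
["in(p1,t1)", "in(p2,t1)", "pkg_at(p3,portA)", "truck_at(t1,depot)", "truck_at(t2,depot)"]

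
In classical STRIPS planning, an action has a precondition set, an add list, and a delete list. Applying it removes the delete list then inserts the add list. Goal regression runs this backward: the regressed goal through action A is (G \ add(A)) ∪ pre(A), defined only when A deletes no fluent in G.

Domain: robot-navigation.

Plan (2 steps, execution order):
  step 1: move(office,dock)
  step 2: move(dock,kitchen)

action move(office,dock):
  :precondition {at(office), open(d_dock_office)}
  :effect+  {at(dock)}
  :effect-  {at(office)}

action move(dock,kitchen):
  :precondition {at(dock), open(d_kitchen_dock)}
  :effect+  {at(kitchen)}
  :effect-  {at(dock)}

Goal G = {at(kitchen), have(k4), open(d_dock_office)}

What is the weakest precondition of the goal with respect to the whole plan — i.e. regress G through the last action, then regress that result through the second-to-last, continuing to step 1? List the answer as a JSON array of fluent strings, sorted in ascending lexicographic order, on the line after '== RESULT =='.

Regress step by step:
  through step 2 (move(dock,kitchen)): drop {at(kitchen)}, keep {have(k4), open(d_dock_office)}, require {at(dock), open(d_kitchen_dock)}
    → {at(dock), have(k4), open(d_dock_office), open(d_kitchen_dock)}
  through step 1 (move(office,dock)): drop {at(dock)}, keep {have(k4), open(d_dock_office), open(d_kitchen_dock)}, require {at(office), open(d_dock_office)}
    → {at(office), have(k4), open(d_dock_office), open(d_kitchen_dock)}

== RESULT ==
["at(office)", "have(k4)", "open(d_dock_office)", "open(d_kitchen_dock)"]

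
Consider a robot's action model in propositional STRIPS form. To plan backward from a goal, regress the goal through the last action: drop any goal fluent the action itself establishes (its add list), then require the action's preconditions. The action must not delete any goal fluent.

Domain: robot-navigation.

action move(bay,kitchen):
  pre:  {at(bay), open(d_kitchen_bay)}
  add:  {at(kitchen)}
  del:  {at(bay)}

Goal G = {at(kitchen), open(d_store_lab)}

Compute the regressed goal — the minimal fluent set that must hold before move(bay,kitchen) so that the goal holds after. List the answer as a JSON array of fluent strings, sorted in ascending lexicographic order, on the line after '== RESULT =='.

Compute (G \ add) ∪ pre:
  G ∩ del = {}  (empty — regression defined)
  G \ add = {at(kitchen), open(d_store_lab)} \ {at(kitchen)} = {open(d_store_lab)}
  ∪ pre   = {open(d_store_lab)} ∪ {at(bay), open(d_kitchen_bay)}
          = {at(bay), open(d_kitchen_bay), open(d_store_lab)}

== RESULT ==
["at(bay)", "open(d_kitchen_bay)", "open(d_store_lab)"]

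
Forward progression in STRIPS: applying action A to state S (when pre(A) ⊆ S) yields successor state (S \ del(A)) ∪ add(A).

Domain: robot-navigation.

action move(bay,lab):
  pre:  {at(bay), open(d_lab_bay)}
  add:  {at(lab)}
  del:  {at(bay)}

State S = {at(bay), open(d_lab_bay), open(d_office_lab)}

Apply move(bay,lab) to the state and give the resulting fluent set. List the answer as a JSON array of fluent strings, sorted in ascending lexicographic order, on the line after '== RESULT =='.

Compute (S \ del) ∪ add:
  pre ⊆ S: {at(bay), open(d_lab_bay)} ⊆ S  — applicable
  S \ del = {open(d_lab_bay), open(d_office_lab)}
  ∪ add   = {at(lab), open(d_lab_bay), open(d_office_lab)}

== RESULT ==
["at(lab)", "open(d_lab_bay)", "open(d_office_lab)"]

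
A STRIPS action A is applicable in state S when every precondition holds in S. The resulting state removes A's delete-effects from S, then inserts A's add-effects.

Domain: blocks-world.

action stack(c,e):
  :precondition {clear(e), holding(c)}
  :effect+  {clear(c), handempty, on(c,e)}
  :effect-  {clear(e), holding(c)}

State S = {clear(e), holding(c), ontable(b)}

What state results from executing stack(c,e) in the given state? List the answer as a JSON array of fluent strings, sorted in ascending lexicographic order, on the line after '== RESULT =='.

Compute (S \ del) ∪ add:
  pre ⊆ S: {clear(e), holding(c)} ⊆ S  — applicable
  S \ del = {ontable(b)}
  ∪ add   = {clear(c), handempty, on(c,e), ontable(b)}

== RESULT ==
["clear(c)", "handempty", "on(c,e)", "ontable(b)"]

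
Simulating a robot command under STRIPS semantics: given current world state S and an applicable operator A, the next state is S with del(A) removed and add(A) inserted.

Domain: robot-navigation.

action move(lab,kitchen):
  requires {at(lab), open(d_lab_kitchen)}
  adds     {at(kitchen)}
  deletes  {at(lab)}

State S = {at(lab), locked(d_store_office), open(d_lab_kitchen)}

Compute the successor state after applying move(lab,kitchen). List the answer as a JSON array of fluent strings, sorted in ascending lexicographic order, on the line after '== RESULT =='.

Compute (S \ del) ∪ add:
  pre ⊆ S: {at(lab), open(d_lab_kitchen)} ⊆ S  — applicable
  S \ del = {locked(d_store_office), open(d_lab_kitchen)}
  ∪ add   = {at(kitchen), locked(d_store_office), open(d_lab_kitchen)}

== RESULT ==
["at(kitchen)", "locked(d_store_office)", "open(d_lab_kitchen)"]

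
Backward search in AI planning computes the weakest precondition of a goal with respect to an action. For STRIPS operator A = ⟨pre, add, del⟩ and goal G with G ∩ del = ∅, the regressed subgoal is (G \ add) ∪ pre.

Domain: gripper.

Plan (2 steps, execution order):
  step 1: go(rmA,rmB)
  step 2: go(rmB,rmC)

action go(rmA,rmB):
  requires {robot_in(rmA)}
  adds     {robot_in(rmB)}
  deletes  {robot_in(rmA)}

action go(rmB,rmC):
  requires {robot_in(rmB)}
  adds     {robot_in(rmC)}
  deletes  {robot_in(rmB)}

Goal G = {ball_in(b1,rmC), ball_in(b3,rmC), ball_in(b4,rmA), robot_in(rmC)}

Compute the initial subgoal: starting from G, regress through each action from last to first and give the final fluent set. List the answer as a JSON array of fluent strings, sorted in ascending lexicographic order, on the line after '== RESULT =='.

Regress step by step:
  through step 2 (go(rmB,rmC)): drop {robot_in(rmC)}, keep {ball_in(b1,rmC), ball_in(b3,rmC), ball_in(b4,rmA)}, require {robot_in(rmB)}
    → {ball_in(b1,rmC), ball_in(b3,rmC), ball_in(b4,rmA), robot_in(rmB)}
  through step 1 (go(rmA,rmB)): drop {robot_in(rmB)}, keep {ball_in(b1,rmC), ball_in(b3,rmC), ball_in(b4,rmA)}, require {robot_in(rmA)}
    → {ball_in(b1,rmC), ball_in(b3,rmC), ball_in(b4,rmA), robot_in(rmA)}

== RESULT ==
["ball_in(b1,rmC)", "ball_in(b3,rmC)", "ball_in(b4,rmA)", "robot_in(rmA)"]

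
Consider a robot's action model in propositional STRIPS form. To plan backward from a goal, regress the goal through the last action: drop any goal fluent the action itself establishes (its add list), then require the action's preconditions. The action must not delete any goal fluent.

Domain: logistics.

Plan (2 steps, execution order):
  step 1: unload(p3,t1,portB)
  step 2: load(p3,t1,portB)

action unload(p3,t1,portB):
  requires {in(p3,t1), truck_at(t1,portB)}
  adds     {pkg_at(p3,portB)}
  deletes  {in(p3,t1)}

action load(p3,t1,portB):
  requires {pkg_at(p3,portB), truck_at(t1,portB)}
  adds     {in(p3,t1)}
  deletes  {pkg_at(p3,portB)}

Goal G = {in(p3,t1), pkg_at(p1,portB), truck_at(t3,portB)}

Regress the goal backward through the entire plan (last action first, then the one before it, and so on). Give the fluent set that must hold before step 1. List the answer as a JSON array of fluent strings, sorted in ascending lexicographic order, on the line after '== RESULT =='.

Regress step by step:
  through step 2 (load(p3,t1,portB)): drop {in(p3,t1)}, keep {pkg_at(p1,portB), truck_at(t3,portB)}, require {pkg_at(p3,portB), truck_at(t1,portB)}
    → {pkg_at(p1,portB), pkg_at(p3,portB), truck_at(t1,portB), truck_at(t3,portB)}
  through step 1 (unload(p3,t1,portB)): drop {pkg_at(p3,portB)}, keep {pkg_at(p1,portB), truck_at(t1,portB), truck_at(t3,portB)}, require {in(p3,t1), truck_at(t1,portB)}
    → {in(p3,t1), pkg_at(p1,portB), truck_at(t1,portB), truck_at(t3,portB)}

== RESULT ==
["in(p3,t1)", "pkg_at(p1,portB)", "truck_at(t1,portB)", "truck_at(t3,portB)"]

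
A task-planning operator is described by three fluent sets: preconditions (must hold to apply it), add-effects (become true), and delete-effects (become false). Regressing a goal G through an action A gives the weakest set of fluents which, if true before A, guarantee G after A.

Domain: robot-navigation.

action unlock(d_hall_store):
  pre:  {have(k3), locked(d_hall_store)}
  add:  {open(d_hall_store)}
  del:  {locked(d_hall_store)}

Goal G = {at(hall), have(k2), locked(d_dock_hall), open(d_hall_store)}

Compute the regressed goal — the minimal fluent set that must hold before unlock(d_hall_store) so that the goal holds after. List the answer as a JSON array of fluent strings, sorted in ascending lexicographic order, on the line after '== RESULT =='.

Compute (G \ add) ∪ pre:
  G ∩ del = {}  (empty — regression defined)
  G \ add = {at(hall), have(k2), locked(d_dock_hall), open(d_hall_store)} \ {open(d_hall_store)} = {at(hall), have(k2), locked(d_dock_hall)}
  ∪ pre   = {at(hall), have(k2), locked(d_dock_hall)} ∪ {have(k3), locked(d_hall_store)}
          = {at(hall), have(k2), have(k3), locked(d_dock_hall), locked(d_hall_store)}

== RESULT ==
["at(hall)", "have(k2)", "have(k3)", "locked(d_dock_hall)", "locked(d_hall_store)"]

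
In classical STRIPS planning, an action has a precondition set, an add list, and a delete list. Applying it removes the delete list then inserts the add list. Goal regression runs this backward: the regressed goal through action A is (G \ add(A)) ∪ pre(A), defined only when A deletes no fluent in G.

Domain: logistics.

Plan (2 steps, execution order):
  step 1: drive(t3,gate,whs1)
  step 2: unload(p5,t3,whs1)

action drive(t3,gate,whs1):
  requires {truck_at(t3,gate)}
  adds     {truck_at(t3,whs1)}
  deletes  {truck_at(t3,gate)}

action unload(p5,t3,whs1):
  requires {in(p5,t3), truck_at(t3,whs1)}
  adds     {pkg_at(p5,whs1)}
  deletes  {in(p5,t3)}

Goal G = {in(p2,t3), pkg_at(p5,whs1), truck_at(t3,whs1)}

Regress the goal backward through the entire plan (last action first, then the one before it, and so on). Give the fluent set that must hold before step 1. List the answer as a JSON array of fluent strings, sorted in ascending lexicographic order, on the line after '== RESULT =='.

Regress step by step:
  through step 2 (unload(p5,t3,whs1)): drop {pkg_at(p5,whs1)}, keep {in(p2,t3), truck_at(t3,whs1)}, require {in(p5,t3), truck_at(t3,whs1)}
    → {in(p2,t3), in(p5,t3), truck_at(t3,whs1)}
  through step 1 (drive(t3,gate,whs1)): drop {truck_at(t3,whs1)}, keep {in(p2,t3), in(p5,t3)}, require {truck_at(t3,gate)}
    → {in(p2,t3), in(p5,t3), truck_at(t3,gate)}

== RESULT ==
["in(p2,t3)", "in(p5,t3)", "truck_at(t3,gate)"]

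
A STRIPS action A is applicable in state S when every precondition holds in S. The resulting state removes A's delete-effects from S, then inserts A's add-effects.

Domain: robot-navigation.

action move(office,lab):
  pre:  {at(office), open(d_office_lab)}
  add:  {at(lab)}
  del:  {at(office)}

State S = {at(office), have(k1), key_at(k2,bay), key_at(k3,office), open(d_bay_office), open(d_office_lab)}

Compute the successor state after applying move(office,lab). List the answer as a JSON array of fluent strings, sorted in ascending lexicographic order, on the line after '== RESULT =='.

Progress:
  pre ⊆ S: {at(office), open(d_office_lab)} ⊆ S  — applicable
  S \ del = {have(k1), key_at(k2,bay), key_at(k3,office), open(d_bay_office), open(d_office_lab)}
  ∪ add   = {at(lab), have(k1), key_at(k2,bay), key_at(k3,office), open(d_bay_office), open(d_office_lab)}

== RESULT ==
["at(lab)", "have(k1)", "key_at(k2,bay)", "key_at(k3,office)", "open(d_bay_office)", "open(d_office_lab)"]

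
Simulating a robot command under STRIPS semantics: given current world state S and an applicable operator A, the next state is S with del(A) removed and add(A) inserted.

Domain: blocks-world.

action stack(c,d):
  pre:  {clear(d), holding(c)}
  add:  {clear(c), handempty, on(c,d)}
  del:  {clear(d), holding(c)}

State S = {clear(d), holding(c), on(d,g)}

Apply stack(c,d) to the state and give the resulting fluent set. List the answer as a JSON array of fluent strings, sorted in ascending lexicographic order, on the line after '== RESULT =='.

Progress:
  pre ⊆ S: {clear(d), holding(c)} ⊆ S  — applicable
  S \ del = {on(d,g)}
  ∪ add   = {clear(c), handempty, on(c,d), on(d,g)}

== RESULT ==
["clear(c)", "handempty", "on(c,d)", "on(d,g)"]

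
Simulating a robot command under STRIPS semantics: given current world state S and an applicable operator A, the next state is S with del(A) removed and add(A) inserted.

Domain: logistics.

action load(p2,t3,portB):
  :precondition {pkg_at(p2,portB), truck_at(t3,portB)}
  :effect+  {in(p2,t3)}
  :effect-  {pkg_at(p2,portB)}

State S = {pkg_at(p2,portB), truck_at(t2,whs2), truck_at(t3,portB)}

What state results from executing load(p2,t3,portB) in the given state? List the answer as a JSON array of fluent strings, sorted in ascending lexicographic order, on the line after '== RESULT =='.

Progress:
  pre ⊆ S: {pkg_at(p2,portB), truck_at(t3,portB)} ⊆ S  — applicable
  S \ del = {truck_at(t2,whs2), truck_at(t3,portB)}
  ∪ add   = {in(p2,t3), truck_at(t2,whs2), truck_at(t3,portB)}

== RESULT ==
["in(p2,t3)", "truck_at(t2,whs2)", "truck_at(t3,portB)"]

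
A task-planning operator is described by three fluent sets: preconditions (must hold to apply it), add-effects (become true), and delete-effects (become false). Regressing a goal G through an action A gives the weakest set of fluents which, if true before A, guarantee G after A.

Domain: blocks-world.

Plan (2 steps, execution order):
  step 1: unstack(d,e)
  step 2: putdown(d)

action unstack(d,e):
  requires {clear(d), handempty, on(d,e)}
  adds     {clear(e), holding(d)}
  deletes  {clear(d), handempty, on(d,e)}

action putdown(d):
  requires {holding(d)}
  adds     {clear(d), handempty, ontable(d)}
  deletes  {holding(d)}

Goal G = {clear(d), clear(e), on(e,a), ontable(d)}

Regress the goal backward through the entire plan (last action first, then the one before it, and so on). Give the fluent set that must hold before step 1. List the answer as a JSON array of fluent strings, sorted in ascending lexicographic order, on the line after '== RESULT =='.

Regress step by step:
  through step 2 (putdown(d)): drop {clear(d), ontable(d)}, keep {clear(e), on(e,a)}, require {holding(d)}
    → {clear(e), holding(d), on(e,a)}
  through step 1 (unstack(d,e)): drop {clear(e), holding(d)}, keep {on(e,a)}, require {clear(d), handempty, on(d,e)}
    → {clear(d), handempty, on(d,e), on(e,a)}

== RESULT ==
["clear(d)", "handempty", "on(d,e)", "on(e,a)"]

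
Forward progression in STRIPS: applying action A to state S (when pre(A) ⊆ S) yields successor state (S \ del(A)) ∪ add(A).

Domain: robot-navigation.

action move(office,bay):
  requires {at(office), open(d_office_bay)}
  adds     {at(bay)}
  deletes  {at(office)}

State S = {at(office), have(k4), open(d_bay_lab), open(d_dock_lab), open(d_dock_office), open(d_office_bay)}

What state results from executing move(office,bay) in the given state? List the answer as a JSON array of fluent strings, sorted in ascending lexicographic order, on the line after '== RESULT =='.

Progress:
  pre ⊆ S: {at(office), open(d_office_bay)} ⊆ S  — applicable
  S \ del = {have(k4), open(d_bay_lab), open(d_dock_lab), open(d_dock_office), open(d_office_bay)}
  ∪ add   = {at(bay), have(k4), open(d_bay_lab), open(d_dock_lab), open(d_dock_office), open(d_office_bay)}

== RESULT ==
["at(bay)", "have(k4)", "open(d_bay_lab)", "open(d_dock_lab)", "open(d_dock_office)", "open(d_office_bay)"]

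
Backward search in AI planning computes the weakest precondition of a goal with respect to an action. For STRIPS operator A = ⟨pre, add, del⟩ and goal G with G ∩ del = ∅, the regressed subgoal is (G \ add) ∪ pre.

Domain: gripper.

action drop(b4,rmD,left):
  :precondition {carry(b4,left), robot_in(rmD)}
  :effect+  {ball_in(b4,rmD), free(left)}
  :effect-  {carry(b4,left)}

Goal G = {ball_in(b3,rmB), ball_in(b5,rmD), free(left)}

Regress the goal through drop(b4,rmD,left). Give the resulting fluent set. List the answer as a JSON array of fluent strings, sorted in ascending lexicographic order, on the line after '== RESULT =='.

Regress:
  G ∩ del = {}  (empty — regression defined)
  G \ add = {ball_in(b3,rmB), ball_in(b5,rmD), free(left)} \ {ball_in(b4,rmD), free(left)} = {ball_in(b3,rmB), ball_in(b5,rmD)}
  ∪ pre   = {ball_in(b3,rmB), ball_in(b5,rmD)} ∪ {carry(b4,left), robot_in(rmD)}
          = {ball_in(b3,rmB), ball_in(b5,rmD), carry(b4,left), robot_in(rmD)}

== RESULT ==
["ball_in(b3,rmB)", "ball_in(b5,rmD)", "carry(b4,left)", "robot_in(rmD)"]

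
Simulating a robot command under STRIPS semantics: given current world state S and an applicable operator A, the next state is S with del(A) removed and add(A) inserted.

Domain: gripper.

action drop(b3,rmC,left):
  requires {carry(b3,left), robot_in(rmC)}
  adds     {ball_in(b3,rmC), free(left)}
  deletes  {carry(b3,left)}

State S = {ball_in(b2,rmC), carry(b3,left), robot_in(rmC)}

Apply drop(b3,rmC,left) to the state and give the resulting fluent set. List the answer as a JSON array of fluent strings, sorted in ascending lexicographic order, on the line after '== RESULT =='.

Progress:
  pre ⊆ S: {carry(b3,left), robot_in(rmC)} ⊆ S  — applicable
  S \ del = {ball_in(b2,rmC), robot_in(rmC)}
  ∪ add   = {ball_in(b2,rmC), ball_in(b3,rmC), free(left), robot_in(rmC)}

== RESULT ==
["ball_in(b2,rmC)", "ball_in(b3,rmC)", "free(left)", "robot_in(rmC)"]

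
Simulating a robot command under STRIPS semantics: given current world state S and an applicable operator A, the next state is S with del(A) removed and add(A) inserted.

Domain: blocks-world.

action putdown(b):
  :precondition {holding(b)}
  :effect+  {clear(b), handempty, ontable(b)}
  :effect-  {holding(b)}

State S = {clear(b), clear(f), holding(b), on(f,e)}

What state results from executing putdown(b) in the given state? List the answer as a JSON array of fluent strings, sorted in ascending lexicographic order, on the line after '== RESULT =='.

Progress:
  pre ⊆ S: {holding(b)} ⊆ S  — applicable
  S \ del = {clear(b), clear(f), on(f,e)}
  ∪ add   = {clear(b), clear(f), handempty, on(f,e), ontable(b)}

== RESULT ==
["clear(b)", "clear(f)", "handempty", "on(f,e)", "ontable(b)"]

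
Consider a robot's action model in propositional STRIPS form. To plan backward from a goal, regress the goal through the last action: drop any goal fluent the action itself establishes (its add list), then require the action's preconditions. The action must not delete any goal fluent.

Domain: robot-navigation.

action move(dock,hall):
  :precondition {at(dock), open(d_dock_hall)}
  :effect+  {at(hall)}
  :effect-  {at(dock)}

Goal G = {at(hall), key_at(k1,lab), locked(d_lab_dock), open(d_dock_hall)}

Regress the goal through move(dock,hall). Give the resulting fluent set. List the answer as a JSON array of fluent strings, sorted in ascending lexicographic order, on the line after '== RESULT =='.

Compute (G \ add) ∪ pre:
  G ∩ del = {}  (empty — regression defined)
  G \ add = {at(hall), key_at(k1,lab), locked(d_lab_dock), open(d_dock_hall)} \ {at(hall)} = {key_at(k1,lab), locked(d_lab_dock), open(d_dock_hall)}
  ∪ pre   = {key_at(k1,lab), locked(d_lab_dock), open(d_dock_hall)} ∪ {at(dock), open(d_dock_hall)}
          = {at(dock), key_at(k1,lab), locked(d_lab_dock), open(d_dock_hall)}

== RESULT ==
["at(dock)", "key_at(k1,lab)", "locked(d_lab_dock)", "open(d_dock_hall)"]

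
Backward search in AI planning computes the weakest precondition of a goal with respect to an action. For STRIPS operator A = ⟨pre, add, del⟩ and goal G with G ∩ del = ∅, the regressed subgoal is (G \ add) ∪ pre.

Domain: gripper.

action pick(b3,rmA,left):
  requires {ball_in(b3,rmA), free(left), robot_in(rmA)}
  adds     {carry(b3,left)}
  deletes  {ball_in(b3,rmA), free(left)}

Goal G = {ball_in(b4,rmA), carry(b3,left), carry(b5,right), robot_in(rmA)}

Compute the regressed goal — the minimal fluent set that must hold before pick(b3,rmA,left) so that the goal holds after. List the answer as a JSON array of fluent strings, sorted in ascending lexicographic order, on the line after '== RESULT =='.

Compute (G \ add) ∪ pre:
  G ∩ del = {}  (empty — regression defined)
  G \ add = {ball_in(b4,rmA), carry(b3,left), carry(b5,right), robot_in(rmA)} \ {carry(b3,left)} = {ball_in(b4,rmA), carry(b5,right), robot_in(rmA)}
  ∪ pre   = {ball_in(b4,rmA), carry(b5,right), robot_in(rmA)} ∪ {ball_in(b3,rmA), free(left), robot_in(rmA)}
          = {ball_in(b3,rmA), ball_in(b4,rmA), carry(b5,right), free(left), robot_in(rmA)}

== RESULT ==
["ball_in(b3,rmA)", "ball_in(b4,rmA)", "carry(b5,right)", "free(left)", "robot_in(rmA)"]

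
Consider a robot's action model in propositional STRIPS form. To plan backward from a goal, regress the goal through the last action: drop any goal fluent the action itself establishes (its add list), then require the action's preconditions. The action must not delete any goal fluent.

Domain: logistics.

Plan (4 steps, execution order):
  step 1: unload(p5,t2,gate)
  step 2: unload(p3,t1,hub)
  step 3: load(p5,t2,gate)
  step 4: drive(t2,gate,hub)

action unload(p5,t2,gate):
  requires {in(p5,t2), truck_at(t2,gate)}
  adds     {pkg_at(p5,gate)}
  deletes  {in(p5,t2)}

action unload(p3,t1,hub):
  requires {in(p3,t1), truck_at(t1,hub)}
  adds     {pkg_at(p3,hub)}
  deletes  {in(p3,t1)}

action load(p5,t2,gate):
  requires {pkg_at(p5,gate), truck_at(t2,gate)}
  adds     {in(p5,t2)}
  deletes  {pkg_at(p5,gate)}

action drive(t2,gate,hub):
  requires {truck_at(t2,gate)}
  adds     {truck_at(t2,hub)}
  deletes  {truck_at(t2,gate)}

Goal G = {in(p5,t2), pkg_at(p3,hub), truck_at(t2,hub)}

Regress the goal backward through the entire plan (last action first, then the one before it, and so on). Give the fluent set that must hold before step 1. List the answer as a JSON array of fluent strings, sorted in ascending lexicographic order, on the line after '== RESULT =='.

Regress step by step:
  through step 4 (drive(t2,gate,hub)): drop {truck_at(t2,hub)}, keep {in(p5,t2), pkg_at(p3,hub)}, require {truck_at(t2,gate)}
    → {in(p5,t2), pkg_at(p3,hub), truck_at(t2,gate)}
  through step 3 (load(p5,t2,gate)): drop {in(p5,t2)}, keep {pkg_at(p3,hub), truck_at(t2,gate)}, require {pkg_at(p5,gate), truck_at(t2,gate)}
    → {pkg_at(p3,hub), pkg_at(p5,gate), truck_at(t2,gate)}
  through step 2 (unload(p3,t1,hub)): drop {pkg_at(p3,hub)}, keep {pkg_at(p5,gate), truck_at(t2,gate)}, require {in(p3,t1), truck_at(t1,hub)}
    → {in(p3,t1), pkg_at(p5,gate), truck_at(t1,hub), truck_at(t2,gate)}
  through step 1 (unload(p5,t2,gate)): drop {pkg_at(p5,gate)}, keep {in(p3,t1), truck_at(t1,hub), truck_at(t2,gate)}, require {in(p5,t2), truck_at(t2,gate)}
    → {in(p3,t1), in(p5,t2), truck_at(t1,hub), truck_at(t2,gate)}

== RESULT ==
["in(p3,t1)", "in(p5,t2)", "truck_at(t1,hub)", "truck_at(t2,gate)"]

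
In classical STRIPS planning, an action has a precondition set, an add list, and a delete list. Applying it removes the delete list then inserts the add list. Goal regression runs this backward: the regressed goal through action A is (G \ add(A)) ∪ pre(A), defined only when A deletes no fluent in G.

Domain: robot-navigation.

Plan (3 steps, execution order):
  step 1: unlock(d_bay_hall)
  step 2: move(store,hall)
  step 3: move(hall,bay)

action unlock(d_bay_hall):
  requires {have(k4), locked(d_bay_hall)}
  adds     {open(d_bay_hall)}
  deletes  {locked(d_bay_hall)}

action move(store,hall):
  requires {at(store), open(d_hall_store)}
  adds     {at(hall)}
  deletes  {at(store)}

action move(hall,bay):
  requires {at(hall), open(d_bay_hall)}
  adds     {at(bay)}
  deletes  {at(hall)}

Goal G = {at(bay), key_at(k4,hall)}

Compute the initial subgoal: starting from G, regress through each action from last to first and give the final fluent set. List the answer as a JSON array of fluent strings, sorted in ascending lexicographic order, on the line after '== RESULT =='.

Regress step by step:
  through step 3 (move(hall,bay)): drop {at(bay)}, keep {key_at(k4,hall)}, require {at(hall), open(d_bay_hall)}
    → {at(hall), key_at(k4,hall), open(d_bay_hall)}
  through step 2 (move(store,hall)): drop {at(hall)}, keep {key_at(k4,hall), open(d_bay_hall)}, require {at(store), open(d_hall_store)}
    → {at(store), key_at(k4,hall), open(d_bay_hall), open(d_hall_store)}
  through step 1 (unlock(d_bay_hall)): drop {open(d_bay_hall)}, keep {at(store), key_at(k4,hall), open(d_hall_store)}, require {have(k4), locked(d_bay_hall)}
    → {at(store), have(k4), key_at(k4,hall), locked(d_bay_hall), open(d_hall_store)}

== RESULT ==
["at(store)", "have(k4)", "key_at(k4,hall)", "locked(d_bay_hall)", "open(d_hall_store)"]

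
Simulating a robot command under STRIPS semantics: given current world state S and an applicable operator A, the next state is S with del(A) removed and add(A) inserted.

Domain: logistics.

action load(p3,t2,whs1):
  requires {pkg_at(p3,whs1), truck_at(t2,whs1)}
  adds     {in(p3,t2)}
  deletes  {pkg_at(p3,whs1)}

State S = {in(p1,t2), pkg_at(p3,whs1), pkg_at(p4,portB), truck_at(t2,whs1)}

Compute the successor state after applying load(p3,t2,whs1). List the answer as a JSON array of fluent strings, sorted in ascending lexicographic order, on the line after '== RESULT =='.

Compute (S \ del) ∪ add:
  pre ⊆ S: {pkg_at(p3,whs1), truck_at(t2,whs1)} ⊆ S  — applicable
  S \ del = {in(p1,t2), pkg_at(p4,portB), truck_at(t2,whs1)}
  ∪ add   = {in(p1,t2), in(p3,t2), pkg_at(p4,portB), truck_at(t2,whs1)}

== RESULT ==
["in(p1,t2)", "in(p3,t2)", "pkg_at(p4,portB)", "truck_at(t2,whs1)"]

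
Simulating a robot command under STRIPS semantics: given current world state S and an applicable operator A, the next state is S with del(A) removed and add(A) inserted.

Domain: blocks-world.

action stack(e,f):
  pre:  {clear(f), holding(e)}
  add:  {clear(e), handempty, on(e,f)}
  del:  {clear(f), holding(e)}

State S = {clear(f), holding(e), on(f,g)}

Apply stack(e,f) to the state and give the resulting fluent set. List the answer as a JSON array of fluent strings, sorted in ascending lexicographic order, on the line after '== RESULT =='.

Progress:
  pre ⊆ S: {clear(f), holding(e)} ⊆ S  — applicable
  S \ del = {on(f,g)}
  ∪ add   = {clear(e), handempty, on(e,f), on(f,g)}

== RESULT ==
["clear(e)", "handempty", "on(e,f)", "on(f,g)"]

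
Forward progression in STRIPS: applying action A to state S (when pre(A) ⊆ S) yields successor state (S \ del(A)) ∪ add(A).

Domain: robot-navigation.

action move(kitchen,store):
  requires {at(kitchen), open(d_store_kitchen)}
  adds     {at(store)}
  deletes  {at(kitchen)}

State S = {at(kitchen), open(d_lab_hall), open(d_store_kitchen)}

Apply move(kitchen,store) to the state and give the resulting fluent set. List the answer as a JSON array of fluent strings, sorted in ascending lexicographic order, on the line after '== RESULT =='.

Progress:
  pre ⊆ S: {at(kitchen), open(d_store_kitchen)} ⊆ S  — applicable
  S \ del = {open(d_lab_hall), open(d_store_kitchen)}
  ∪ add   = {at(store), open(d_lab_hall), open(d_store_kitchen)}

== RESULT ==
["at(store)", "open(d_lab_hall)", "open(d_store_kitchen)"]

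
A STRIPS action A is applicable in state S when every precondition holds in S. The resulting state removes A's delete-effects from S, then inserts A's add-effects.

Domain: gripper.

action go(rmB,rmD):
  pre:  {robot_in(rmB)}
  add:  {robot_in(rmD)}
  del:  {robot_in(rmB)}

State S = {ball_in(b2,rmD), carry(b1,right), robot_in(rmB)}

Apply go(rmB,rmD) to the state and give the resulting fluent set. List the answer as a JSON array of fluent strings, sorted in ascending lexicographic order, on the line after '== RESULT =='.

Progress:
  pre ⊆ S: {robot_in(rmB)} ⊆ S  — applicable
  S \ del = {ball_in(b2,rmD), carry(b1,right)}
  ∪ add   = {ball_in(b2,rmD), carry(b1,right), robot_in(rmD)}

== RESULT ==
["ball_in(b2,rmD)", "carry(b1,right)", "robot_in(rmD)"]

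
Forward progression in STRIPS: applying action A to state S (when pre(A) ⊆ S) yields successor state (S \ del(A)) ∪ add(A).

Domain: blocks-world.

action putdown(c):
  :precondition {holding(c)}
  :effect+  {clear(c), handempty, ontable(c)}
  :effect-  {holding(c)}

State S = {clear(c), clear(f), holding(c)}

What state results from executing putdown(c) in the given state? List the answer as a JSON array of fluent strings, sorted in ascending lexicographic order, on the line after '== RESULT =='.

Compute (S \ del) ∪ add:
  pre ⊆ S: {holding(c)} ⊆ S  — applicable
  S \ del = {clear(c), clear(f)}
  ∪ add   = {clear(c), clear(f), handempty, ontable(c)}

== RESULT ==
["clear(c)", "clear(f)", "handempty", "ontable(c)"]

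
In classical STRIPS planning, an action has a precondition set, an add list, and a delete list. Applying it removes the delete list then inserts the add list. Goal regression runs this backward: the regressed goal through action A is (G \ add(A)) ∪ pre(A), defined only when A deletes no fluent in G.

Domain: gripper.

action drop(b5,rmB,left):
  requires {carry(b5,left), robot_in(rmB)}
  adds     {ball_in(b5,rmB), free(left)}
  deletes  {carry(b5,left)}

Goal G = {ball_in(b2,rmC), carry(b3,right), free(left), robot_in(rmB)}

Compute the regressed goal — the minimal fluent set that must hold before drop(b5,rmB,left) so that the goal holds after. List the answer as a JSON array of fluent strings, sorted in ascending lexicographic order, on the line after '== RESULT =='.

Regress:
  G ∩ del = {}  (empty — regression defined)
  G \ add = {ball_in(b2,rmC), carry(b3,right), free(left), robot_in(rmB)} \ {ball_in(b5,rmB), free(left)} = {ball_in(b2,rmC), carry(b3,right), robot_in(rmB)}
  ∪ pre   = {ball_in(b2,rmC), carry(b3,right), robot_in(rmB)} ∪ {carry(b5,left), robot_in(rmB)}
          = {ball_in(b2,rmC), carry(b3,right), carry(b5,left), robot_in(rmB)}

== RESULT ==
["ball_in(b2,rmC)", "carry(b3,right)", "carry(b5,left)", "robot_in(rmB)"]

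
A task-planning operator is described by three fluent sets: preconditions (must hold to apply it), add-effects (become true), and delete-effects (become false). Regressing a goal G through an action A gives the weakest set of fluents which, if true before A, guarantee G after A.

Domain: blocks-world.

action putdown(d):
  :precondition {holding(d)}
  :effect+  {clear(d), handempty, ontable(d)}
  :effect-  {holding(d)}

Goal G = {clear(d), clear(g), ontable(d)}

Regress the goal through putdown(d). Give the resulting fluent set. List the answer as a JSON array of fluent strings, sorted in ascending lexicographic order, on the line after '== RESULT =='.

Regress:
  G ∩ del = {}  (empty — regression defined)
  G \ add = {clear(d), clear(g), ontable(d)} \ {clear(d), handempty, ontable(d)} = {clear(g)}
  ∪ pre   = {clear(g)} ∪ {holding(d)}
          = {clear(g), holding(d)}

== RESULT ==
["clear(g)", "holding(d)"]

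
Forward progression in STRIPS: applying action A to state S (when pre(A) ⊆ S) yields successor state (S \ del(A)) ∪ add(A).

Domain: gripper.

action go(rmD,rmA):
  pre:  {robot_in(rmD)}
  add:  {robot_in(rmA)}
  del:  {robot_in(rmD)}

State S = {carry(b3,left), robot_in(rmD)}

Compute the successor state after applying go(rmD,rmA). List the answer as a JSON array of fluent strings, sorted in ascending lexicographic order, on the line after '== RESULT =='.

Progress:
  pre ⊆ S: {robot_in(rmD)} ⊆ S  — applicable
  S \ del = {carry(b3,left)}
  ∪ add   = {carry(b3,left), robot_in(rmA)}

== RESULT ==
["carry(b3,left)", "robot_in(rmA)"]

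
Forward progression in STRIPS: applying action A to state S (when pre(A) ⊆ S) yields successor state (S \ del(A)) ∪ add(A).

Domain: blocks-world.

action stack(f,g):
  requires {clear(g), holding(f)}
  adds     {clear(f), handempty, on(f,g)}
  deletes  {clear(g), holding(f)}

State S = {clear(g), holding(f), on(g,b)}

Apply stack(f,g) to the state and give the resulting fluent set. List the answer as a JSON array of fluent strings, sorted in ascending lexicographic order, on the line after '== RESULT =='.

Progress:
  pre ⊆ S: {clear(g), holding(f)} ⊆ S  — applicable
  S \ del = {on(g,b)}
  ∪ add   = {clear(f), handempty, on(f,g), on(g,b)}

== RESULT ==
["clear(f)", "handempty", "on(f,g)", "on(g,b)"]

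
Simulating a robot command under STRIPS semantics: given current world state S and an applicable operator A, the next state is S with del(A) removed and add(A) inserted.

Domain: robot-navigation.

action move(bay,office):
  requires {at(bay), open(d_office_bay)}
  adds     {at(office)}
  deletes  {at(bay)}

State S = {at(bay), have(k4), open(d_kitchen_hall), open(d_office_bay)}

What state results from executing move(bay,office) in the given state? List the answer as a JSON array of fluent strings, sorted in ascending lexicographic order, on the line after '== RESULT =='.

Compute (S \ del) ∪ add:
  pre ⊆ S: {at(bay), open(d_office_bay)} ⊆ S  — applicable
  S \ del = {have(k4), open(d_kitchen_hall), open(d_office_bay)}
  ∪ add   = {at(office), have(k4), open(d_kitchen_hall), open(d_office_bay)}

== RESULT ==
["at(office)", "have(k4)", "open(d_kitchen_hall)", "open(d_office_bay)"]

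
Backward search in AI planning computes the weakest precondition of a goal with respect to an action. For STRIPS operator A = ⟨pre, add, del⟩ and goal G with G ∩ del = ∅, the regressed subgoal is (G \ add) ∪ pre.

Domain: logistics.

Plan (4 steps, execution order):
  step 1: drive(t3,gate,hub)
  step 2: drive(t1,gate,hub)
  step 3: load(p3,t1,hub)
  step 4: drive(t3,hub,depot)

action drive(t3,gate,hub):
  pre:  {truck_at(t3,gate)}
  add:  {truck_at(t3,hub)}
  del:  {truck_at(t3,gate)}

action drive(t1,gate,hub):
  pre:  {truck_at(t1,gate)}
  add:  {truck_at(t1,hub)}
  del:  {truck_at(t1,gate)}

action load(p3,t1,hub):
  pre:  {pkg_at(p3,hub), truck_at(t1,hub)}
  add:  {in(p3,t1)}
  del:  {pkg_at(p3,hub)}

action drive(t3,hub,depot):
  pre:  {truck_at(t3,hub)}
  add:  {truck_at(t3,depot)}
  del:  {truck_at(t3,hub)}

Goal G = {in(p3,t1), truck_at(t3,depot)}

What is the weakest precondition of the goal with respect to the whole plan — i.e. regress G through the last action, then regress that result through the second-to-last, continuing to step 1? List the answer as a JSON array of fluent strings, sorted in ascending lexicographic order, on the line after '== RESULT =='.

Work backward from the goal:
  through step 4 (drive(t3,hub,depot)): drop {truck_at(t3,depot)}, keep {in(p3,t1)}, require {truck_at(t3,hub)}
    → {in(p3,t1), truck_at(t3,hub)}
  through step 3 (load(p3,t1,hub)): drop {in(p3,t1)}, keep {truck_at(t3,hub)}, require {pkg_at(p3,hub), truck_at(t1,hub)}
    → {pkg_at(p3,hub), truck_at(t1,hub), truck_at(t3,hub)}
  through step 2 (drive(t1,gate,hub)): drop {truck_at(t1,hub)}, keep {pkg_at(p3,hub), truck_at(t3,hub)}, require {truck_at(t1,gate)}
    → {pkg_at(p3,hub), truck_at(t1,gate), truck_at(t3,hub)}
  through step 1 (drive(t3,gate,hub)): drop {truck_at(t3,hub)}, keep {pkg_at(p3,hub), truck_at(t1,gate)}, require {truck_at(t3,gate)}
    → {pkg_at(p3,hub), truck_at(t1,gate), truck_at(t3,gate)}

== RESULT ==
["pkg_at(p3,hub)", "truck_at(t1,gate)", "truck_at(t3,gate)"]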